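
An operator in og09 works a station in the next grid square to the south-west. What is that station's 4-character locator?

Longitude square 0; −1 → -1, wraps to 9, carry into field.
Longitude field O = 14; −1 → 13 = N.
Latitude square 9; −1 → 8.

NG98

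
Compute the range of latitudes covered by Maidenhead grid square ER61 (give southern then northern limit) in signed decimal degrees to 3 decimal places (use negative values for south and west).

Field E=4, R=17: +4·20° lon, +17·10° lat → SW at lon -100°, lat 80°.
Square 6, 1: +6·2° lon, +1·1° lat → SW at lon -88°, lat 81°.
Cell spans 2° lon × 1° lat.
south 81.000, north 82.000.

81.000, 82.000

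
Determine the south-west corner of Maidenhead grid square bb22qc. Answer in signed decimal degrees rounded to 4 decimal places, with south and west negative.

-77.9167, -154.6667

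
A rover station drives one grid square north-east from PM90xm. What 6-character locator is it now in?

Longitude subsquare x = 23; +1 → 24, wraps to 0 = a, carry into square.
Longitude square 9; +1 → 10, wraps to 0, carry into field.
Longitude field P = 15; +1 → 16 = Q.
Latitude subsquare m = 12; +1 → 13 = n.

QM00an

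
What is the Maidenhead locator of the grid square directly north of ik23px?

IK24pa

Latitude subsquare x = 23; +1 → 24, wraps to 0 = a, carry into square.
Latitude square 3; +1 → 4.
The longitude characters are unchanged.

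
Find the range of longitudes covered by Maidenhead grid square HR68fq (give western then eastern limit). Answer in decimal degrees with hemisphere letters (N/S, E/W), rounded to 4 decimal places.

27.5833° W, 27.5000° W

Field H=7, R=17: +7·20° lon, +17·10° lat → SW at lon -40°, lat 80°.
Square 6, 8: +6·2° lon, +8·1° lat → SW at lon -28°, lat 88°.
Subsquare f=5, q=16: +5·0.0833333° lon, +16·0.0416667° lat → SW at lon -27.5833°, lat 88.6667°.
Cell spans 0.0833333° lon × 0.0416667° lat.
west 27.5833° W, east 27.5000° W.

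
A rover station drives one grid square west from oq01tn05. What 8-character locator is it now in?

OQ01sn95

Longitude extended square 0; −1 → -1, wraps to 9, carry into subsquare.
Longitude subsquare t = 19; −1 → 18 = s.
The latitude characters are unchanged.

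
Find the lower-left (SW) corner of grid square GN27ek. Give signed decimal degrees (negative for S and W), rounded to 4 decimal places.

Field G=6, N=13: +6·20° lon, +13·10° lat → SW at lon -60°, lat 40°.
Square 2, 7: +2·2° lon, +7·1° lat → SW at lon -56°, lat 47°.
Subsquare e=4, k=10: +4·0.0833333° lon, +10·0.0416667° lat → SW at lon -55.6667°, lat 47.4167°.
latitude 47.4167, longitude -55.6667.

47.4167, -55.6667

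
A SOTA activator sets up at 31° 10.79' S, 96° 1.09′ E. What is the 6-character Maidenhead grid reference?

Offset from 180°W / 90°S: lon 276.0182°, lat 58.8202°.
Field: 276.0182/20 → 13 → N, 58.8202/10 → 5 → F; chars NF.
Square: 16.0182/2 → 8, 8.8202/1 → 8; chars 88.
Subsquare: 0.0182/0.0833333 → 0 → a, 0.8202/0.0416667 → 19 → t; chars at.

NF88at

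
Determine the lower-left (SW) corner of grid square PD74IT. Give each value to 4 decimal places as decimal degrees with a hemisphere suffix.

55.2083° S, 134.6667° E

Field P=15, D=3: +15·20° lon, +3·10° lat → SW at lon 120°, lat -60°.
Square 7, 4: +7·2° lon, +4·1° lat → SW at lon 134°, lat -56°.
Subsquare i=8, t=19: +8·0.0833333° lon, +19·0.0416667° lat → SW at lon 134.667°, lat -55.2083°.
latitude 55.2083° S, longitude 134.6667° E.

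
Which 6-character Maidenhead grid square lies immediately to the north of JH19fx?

JI10fa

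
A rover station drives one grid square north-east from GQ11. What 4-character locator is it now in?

Longitude square 1; +1 → 2.
Latitude square 1; +1 → 2.

GQ22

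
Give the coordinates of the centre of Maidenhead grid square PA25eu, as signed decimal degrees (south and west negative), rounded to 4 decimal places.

-84.1458, 124.3750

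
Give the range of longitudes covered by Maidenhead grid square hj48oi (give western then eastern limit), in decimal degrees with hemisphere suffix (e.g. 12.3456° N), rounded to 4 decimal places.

30.8333° W, 30.7500° W

Field H=7, J=9: +7·20° lon, +9·10° lat → SW at lon -40°, lat 0°.
Square 4, 8: +4·2° lon, +8·1° lat → SW at lon -32°, lat 8°.
Subsquare o=14, i=8: +14·0.0833333° lon, +8·0.0416667° lat → SW at lon -30.8333°, lat 8.33333°.
Cell spans 0.0833333° lon × 0.0416667° lat.
west 30.8333° W, east 30.7500° W.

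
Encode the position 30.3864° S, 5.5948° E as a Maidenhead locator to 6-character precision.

JF29to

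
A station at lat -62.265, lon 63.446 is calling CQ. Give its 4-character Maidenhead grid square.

MC17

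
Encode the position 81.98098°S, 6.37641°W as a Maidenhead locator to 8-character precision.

Shift to the Maidenhead origin (180°W, 90°S): lon 173.62359, lat 8.01902.
Field: 173.62359/20 → 8 → I, 8.01902/10 → 0 → A; chars IA.
Square: 13.62359/2 → 6, 8.01902/1 → 8; chars 68.
Subsquare: 1.62359/0.0833333 → 19 → t, 0.01902/0.0416667 → 0 → a; chars ta.
Extended square: 0.04026/0.00833333 → 4, 0.01902/0.00416667 → 4; chars 44.

IA68ta44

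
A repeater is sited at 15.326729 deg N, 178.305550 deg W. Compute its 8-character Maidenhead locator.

Add 180° to longitude and 90° to latitude: 1.69445, 105.32673.
Field: lon ⌊1.69445/20⌋ = 0 → A; lat ⌊105.32673/10⌋ = 10 → K.
Square: lon ⌊1.69445/2⌋ = 0; lat ⌊5.32673/1⌋ = 5.
Subsquare: lon ⌊1.69445/0.0833333⌋ = 20 → u; lat ⌊0.32673/0.0416667⌋ = 7 → h.
Extended square: lon ⌊0.02778/0.00833333⌋ = 3; lat ⌊0.03506/0.00416667⌋ = 8.

AK05uh38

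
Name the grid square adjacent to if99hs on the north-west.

IF99gt

Longitude subsquare h = 7; −1 → 6 = g.
Latitude subsquare s = 18; +1 → 19 = t.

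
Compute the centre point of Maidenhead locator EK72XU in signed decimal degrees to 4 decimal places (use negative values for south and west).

Field E=4, K=10: +4·20° lon, +10·10° lat → SW at lon -100°, lat 10°.
Square 7, 2: +7·2° lon, +2·1° lat → SW at lon -86°, lat 12°.
Subsquare x=23, u=20: +23·0.0833333° lon, +20·0.0416667° lat → SW at lon -84.0833°, lat 12.8333°.
Cell spans 0.0833333° lon × 0.0416667° lat. Centre is SW corner plus half of each.
latitude 12.8542, longitude -84.0417.

12.8542, -84.0417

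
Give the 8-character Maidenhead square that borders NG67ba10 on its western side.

Longitude extended square 1; −1 → 0.
The latitude characters are unchanged.

NG67ba00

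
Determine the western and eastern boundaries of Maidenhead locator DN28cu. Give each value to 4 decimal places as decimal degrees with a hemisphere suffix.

115.8333° W, 115.7500° W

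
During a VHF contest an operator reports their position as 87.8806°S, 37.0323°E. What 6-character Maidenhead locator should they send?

KA82mc

Offset from 180°W / 90°S: lon 217.0323°, lat 2.1194°.
Field: lon ⌊217.0323/20⌋ = 10 → K; lat ⌊2.1194/10⌋ = 0 → A.
Square: lon ⌊17.0323/2⌋ = 8; lat ⌊2.1194/1⌋ = 2.
Subsquare: lon ⌊1.0323/0.0833333⌋ = 12 → m; lat ⌊0.1194/0.0416667⌋ = 2 → c.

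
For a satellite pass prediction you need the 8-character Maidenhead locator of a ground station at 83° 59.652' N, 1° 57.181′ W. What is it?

IR93ax58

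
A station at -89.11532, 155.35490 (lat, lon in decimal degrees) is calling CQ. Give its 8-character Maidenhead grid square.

Offset from 180°W / 90°S: lon 335.35490°, lat 0.88468°.
Field (20°×10°, letters A–R): lon ⌊335.35490/20⌋ = 16 → Q; lat ⌊0.88468/10⌋ = 0 → A.
Square (2°×1°, digits 0–9): lon ⌊15.35490/2⌋ = 7; lat ⌊0.88468/1⌋ = 0.
Subsquare (5′×2.5′, letters a–x): lon ⌊1.35490/0.0833333⌋ = 16 → q; lat ⌊0.88468/0.0416667⌋ = 21 → v.
Extended square (30″×15″, digits 0–9): lon ⌊0.02157/0.00833333⌋ = 2; lat ⌊0.00968/0.00416667⌋ = 2.

QA70qv22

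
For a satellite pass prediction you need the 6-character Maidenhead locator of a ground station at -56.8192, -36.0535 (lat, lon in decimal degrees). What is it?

Add 180° to longitude and 90° to latitude: 143.9465, 33.1808.
Field: 143.9465/20 → 7 → H, 33.1808/10 → 3 → D; chars HD.
Square: 3.9465/2 → 1, 3.1808/1 → 3; chars 13.
Subsquare: 1.9465/0.0833333 → 23 → x, 0.1808/0.0416667 → 4 → e; chars xe.

HD13xe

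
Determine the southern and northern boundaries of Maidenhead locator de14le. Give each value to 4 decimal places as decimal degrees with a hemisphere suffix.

45.8333° S, 45.7917° S

Field D=3, E=4: +3·20° lon, +4·10° lat → SW at lon -120°, lat -50°.
Square 1, 4: +1·2° lon, +4·1° lat → SW at lon -118°, lat -46°.
Subsquare l=11, e=4: +11·0.0833333° lon, +4·0.0416667° lat → SW at lon -117.083°, lat -45.8333°.
Cell spans 0.0833333° lon × 0.0416667° lat.
south 45.8333° S, north 45.7917° S.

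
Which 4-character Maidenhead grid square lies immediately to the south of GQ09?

GQ08

Latitude square 9; −1 → 8.
The longitude characters are unchanged.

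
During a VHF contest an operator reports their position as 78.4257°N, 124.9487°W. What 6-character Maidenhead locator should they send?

Add 180° to longitude and 90° to latitude: 55.0513, 168.4257.
Field: 55.0513/20 → 2 → C, 168.4257/10 → 16 → Q; chars CQ.
Square: 15.0513/2 → 7, 8.4257/1 → 8; chars 78.
Subsquare: 1.0513/0.0833333 → 12 → m, 0.4257/0.0416667 → 10 → k; chars mk.

CQ78mk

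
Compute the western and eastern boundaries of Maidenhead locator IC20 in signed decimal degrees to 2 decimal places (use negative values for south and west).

-16.00, -14.00

Field I=8, C=2: +8·20° lon, +2·10° lat → SW at lon -20°, lat -70°.
Square 2, 0: +2·2° lon, +0·1° lat → SW at lon -16°, lat -70°.
Cell spans 2° lon × 1° lat.
west -16.00, east -14.00.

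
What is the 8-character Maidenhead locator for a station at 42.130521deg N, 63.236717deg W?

Offset from 180°W / 90°S: lon 116.76328°, lat 132.13052°.
Field: 116.76328/20 → 5 → F, 132.13052/10 → 13 → N; chars FN.
Square: 16.76328/2 → 8, 2.13052/1 → 2; chars 82.
Subsquare: 0.76328/0.0833333 → 9 → j, 0.13052/0.0416667 → 3 → d; chars jd.
Extended square: 0.01328/0.00833333 → 1, 0.00552/0.00416667 → 1; chars 11.

FN82jd11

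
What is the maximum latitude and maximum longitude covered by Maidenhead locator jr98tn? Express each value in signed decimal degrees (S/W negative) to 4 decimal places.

88.5833, 19.6667

Field J=9, R=17: +9·20° lon, +17·10° lat → SW at lon 0°, lat 80°.
Square 9, 8: +9·2° lon, +8·1° lat → SW at lon 18°, lat 88°.
Subsquare t=19, n=13: +19·0.0833333° lon, +13·0.0416667° lat → SW at lon 19.5833°, lat 88.5417°.
Cell spans 0.0833333° lon × 0.0416667° lat. NE corner is SW corner plus one full cell.
latitude 88.5833, longitude 19.6667.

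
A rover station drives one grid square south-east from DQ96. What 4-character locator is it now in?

Longitude square 9; +1 → 10, wraps to 0, carry into field.
Longitude field D = 3; +1 → 4 = E.
Latitude square 6; −1 → 5.

EQ05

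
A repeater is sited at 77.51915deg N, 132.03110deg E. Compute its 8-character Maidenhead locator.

PQ67am34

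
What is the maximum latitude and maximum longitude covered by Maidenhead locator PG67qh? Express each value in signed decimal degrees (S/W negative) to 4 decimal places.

-22.6667, 133.4167

Field P=15, G=6: +15·20° lon, +6·10° lat → SW at lon 120°, lat -30°.
Square 6, 7: +6·2° lon, +7·1° lat → SW at lon 132°, lat -23°.
Subsquare q=16, h=7: +16·0.0833333° lon, +7·0.0416667° lat → SW at lon 133.333°, lat -22.7083°.
Cell spans 0.0833333° lon × 0.0416667° lat. NE corner is SW corner plus one full cell.
latitude -22.6667, longitude 133.4167.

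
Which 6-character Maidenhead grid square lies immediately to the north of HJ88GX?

HJ89ga

Latitude subsquare x = 23; +1 → 24, wraps to 0 = a, carry into square.
Latitude square 8; +1 → 9.
The longitude characters are unchanged.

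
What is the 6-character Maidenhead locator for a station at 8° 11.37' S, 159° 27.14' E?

QI91rt

Add 180° to longitude and 90° to latitude: 339.4523, 81.8105.
Field: 339.4523/20 → 16 → Q, 81.8105/10 → 8 → I; chars QI.
Square: 19.4523/2 → 9, 1.8105/1 → 1; chars 91.
Subsquare: 1.4523/0.0833333 → 17 → r, 0.8105/0.0416667 → 19 → t; chars rt.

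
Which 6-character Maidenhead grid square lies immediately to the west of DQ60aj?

Longitude subsquare a = 0; −1 → -1, wraps to 23 = x, carry into square.
Longitude square 6; −1 → 5.
The latitude characters are unchanged.

DQ50xj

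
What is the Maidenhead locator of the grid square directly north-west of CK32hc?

CK32gd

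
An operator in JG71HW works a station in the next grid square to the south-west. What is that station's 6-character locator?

Longitude subsquare h = 7; −1 → 6 = g.
Latitude subsquare w = 22; −1 → 21 = v.

JG71gv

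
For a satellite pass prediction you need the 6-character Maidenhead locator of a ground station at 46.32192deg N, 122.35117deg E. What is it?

PN16eh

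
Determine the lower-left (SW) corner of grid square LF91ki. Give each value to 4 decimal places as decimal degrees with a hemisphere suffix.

Field L=11, F=5: +11·20° lon, +5·10° lat → SW at lon 40°, lat -40°.
Square 9, 1: +9·2° lon, +1·1° lat → SW at lon 58°, lat -39°.
Subsquare k=10, i=8: +10·0.0833333° lon, +8·0.0416667° lat → SW at lon 58.8333°, lat -38.6667°.
latitude 38.6667° S, longitude 58.8333° E.

38.6667° S, 58.8333° E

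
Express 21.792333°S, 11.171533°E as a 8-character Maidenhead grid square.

JG58oe09

Shift to the Maidenhead origin (180°W, 90°S): lon 191.17153, lat 68.20767.
Field (20°×10°, letters A–R): lon ⌊191.17153/20⌋ = 9 → J; lat ⌊68.20767/10⌋ = 6 → G.
Square (2°×1°, digits 0–9): lon ⌊11.17153/2⌋ = 5; lat ⌊8.20767/1⌋ = 8.
Subsquare (5′×2.5′, letters a–x): lon ⌊1.17153/0.0833333⌋ = 14 → o; lat ⌊0.20767/0.0416667⌋ = 4 → e.
Extended square (30″×15″, digits 0–9): lon ⌊0.00487/0.00833333⌋ = 0; lat ⌊0.04100/0.00416667⌋ = 9.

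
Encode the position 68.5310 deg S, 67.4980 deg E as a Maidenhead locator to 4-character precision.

MC31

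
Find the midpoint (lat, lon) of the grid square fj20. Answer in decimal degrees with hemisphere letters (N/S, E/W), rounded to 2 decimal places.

0.50° N, 75.00° W

Field F=5, J=9: +5·20° lon, +9·10° lat → SW at lon -80°, lat 0°.
Square 2, 0: +2·2° lon, +0·1° lat → SW at lon -76°, lat 0°.
Cell spans 2° lon × 1° lat. Centre is SW corner plus half of each.
latitude 0.50° N, longitude 75.00° W.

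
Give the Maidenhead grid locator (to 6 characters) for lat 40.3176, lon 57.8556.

LN80wh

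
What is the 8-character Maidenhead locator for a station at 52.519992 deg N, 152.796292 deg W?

Add 180° to longitude and 90° to latitude: 27.20371, 142.51999.
Field: lon ⌊27.20371/20⌋ = 1 → B; lat ⌊142.51999/10⌋ = 14 → O.
Square: lon ⌊7.20371/2⌋ = 3; lat ⌊2.51999/1⌋ = 2.
Subsquare: lon ⌊1.20371/0.0833333⌋ = 14 → o; lat ⌊0.51999/0.0416667⌋ = 12 → m.
Extended square: lon ⌊0.03704/0.00833333⌋ = 4; lat ⌊0.01999/0.00416667⌋ = 4.

BO32om44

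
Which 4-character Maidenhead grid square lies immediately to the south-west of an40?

Longitude square 4; −1 → 3.
Latitude square 0; −1 → -1, wraps to 9, carry into field.
Latitude field N = 13; −1 → 12 = M.

AM39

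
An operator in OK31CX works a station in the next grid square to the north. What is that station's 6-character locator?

OK32ca

Latitude subsquare x = 23; +1 → 24, wraps to 0 = a, carry into square.
Latitude square 1; +1 → 2.
The longitude characters are unchanged.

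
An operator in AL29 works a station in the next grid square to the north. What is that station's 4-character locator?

AM20

Latitude square 9; +1 → 10, wraps to 0, carry into field.
Latitude field L = 11; +1 → 12 = M.
The longitude characters are unchanged.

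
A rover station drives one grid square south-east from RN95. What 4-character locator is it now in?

AN04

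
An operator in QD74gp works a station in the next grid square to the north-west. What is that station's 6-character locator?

QD74fq

Longitude subsquare g = 6; −1 → 5 = f.
Latitude subsquare p = 15; +1 → 16 = q.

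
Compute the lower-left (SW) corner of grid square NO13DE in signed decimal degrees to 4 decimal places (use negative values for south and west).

53.1667, 82.2500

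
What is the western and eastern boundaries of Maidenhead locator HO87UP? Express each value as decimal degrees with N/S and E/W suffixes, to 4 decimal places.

Field H=7, O=14: +7·20° lon, +14·10° lat → SW at lon -40°, lat 50°.
Square 8, 7: +8·2° lon, +7·1° lat → SW at lon -24°, lat 57°.
Subsquare u=20, p=15: +20·0.0833333° lon, +15·0.0416667° lat → SW at lon -22.3333°, lat 57.625°.
Cell spans 0.0833333° lon × 0.0416667° lat.
west 22.3333° W, east 22.2500° W.

22.3333° W, 22.2500° W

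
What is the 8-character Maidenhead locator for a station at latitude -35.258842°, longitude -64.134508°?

FF74wr37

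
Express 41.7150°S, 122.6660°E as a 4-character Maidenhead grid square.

Add 180° to longitude and 90° to latitude: 302.67, 48.28.
Field (20°×10°, letters A–R): lon ⌊302.67/20⌋ = 15 → P; lat ⌊48.28/10⌋ = 4 → E.
Square (2°×1°, digits 0–9): lon ⌊2.67/2⌋ = 1; lat ⌊8.28/1⌋ = 8.

PE18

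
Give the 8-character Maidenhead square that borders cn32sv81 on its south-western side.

CN32sv70

Longitude extended square 8; −1 → 7.
Latitude extended square 1; −1 → 0.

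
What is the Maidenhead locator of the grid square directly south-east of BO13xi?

Longitude subsquare x = 23; +1 → 24, wraps to 0 = a, carry into square.
Longitude square 1; +1 → 2.
Latitude subsquare i = 8; −1 → 7 = h.

BO23ah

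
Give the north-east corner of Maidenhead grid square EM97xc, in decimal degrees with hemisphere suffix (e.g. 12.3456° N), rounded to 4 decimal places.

37.1250° N, 80.0000° W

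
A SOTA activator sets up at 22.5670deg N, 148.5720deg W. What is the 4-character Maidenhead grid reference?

Add 180° to longitude and 90° to latitude: 31.43, 112.57.
Field: 31.43/20 → 1 → B, 112.57/10 → 11 → L; chars BL.
Square: 11.43/2 → 5, 2.57/1 → 2; chars 52.

BL52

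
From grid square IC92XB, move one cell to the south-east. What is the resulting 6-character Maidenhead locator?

JC02aa

Longitude subsquare x = 23; +1 → 24, wraps to 0 = a, carry into square.
Longitude square 9; +1 → 10, wraps to 0, carry into field.
Longitude field I = 8; +1 → 9 = J.
Latitude subsquare b = 1; −1 → 0 = a.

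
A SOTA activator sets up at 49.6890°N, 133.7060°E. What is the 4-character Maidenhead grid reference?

PN69

Add 180° to longitude and 90° to latitude: 313.71, 139.69.
Field: lon ⌊313.71/20⌋ = 15 → P; lat ⌊139.69/10⌋ = 13 → N.
Square: lon ⌊13.71/2⌋ = 6; lat ⌊9.69/1⌋ = 9.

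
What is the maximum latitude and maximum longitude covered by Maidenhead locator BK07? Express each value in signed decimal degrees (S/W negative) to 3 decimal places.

Field B=1, K=10: +1·20° lon, +10·10° lat → SW at lon -160°, lat 10°.
Square 0, 7: +0·2° lon, +7·1° lat → SW at lon -160°, lat 17°.
Cell spans 2° lon × 1° lat. NE corner is SW corner plus one full cell.
latitude 18.000, longitude -158.000.

18.000, -158.000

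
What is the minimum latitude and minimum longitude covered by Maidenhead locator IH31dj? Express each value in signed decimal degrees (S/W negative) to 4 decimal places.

-18.6250, -13.7500

Field I=8, H=7: +8·20° lon, +7·10° lat → SW at lon -20°, lat -20°.
Square 3, 1: +3·2° lon, +1·1° lat → SW at lon -14°, lat -19°.
Subsquare d=3, j=9: +3·0.0833333° lon, +9·0.0416667° lat → SW at lon -13.75°, lat -18.625°.
latitude -18.6250, longitude -13.7500.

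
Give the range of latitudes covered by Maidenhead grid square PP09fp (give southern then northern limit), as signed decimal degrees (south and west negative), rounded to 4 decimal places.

69.6250, 69.6667

Field P=15, P=15: +15·20° lon, +15·10° lat → SW at lon 120°, lat 60°.
Square 0, 9: +0·2° lon, +9·1° lat → SW at lon 120°, lat 69°.
Subsquare f=5, p=15: +5·0.0833333° lon, +15·0.0416667° lat → SW at lon 120.417°, lat 69.625°.
Cell spans 0.0833333° lon × 0.0416667° lat.
south 69.6250, north 69.6667.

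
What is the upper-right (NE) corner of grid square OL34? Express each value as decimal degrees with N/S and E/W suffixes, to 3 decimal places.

25.000° N, 108.000° E

Field O=14, L=11: +14·20° lon, +11·10° lat → SW at lon 100°, lat 20°.
Square 3, 4: +3·2° lon, +4·1° lat → SW at lon 106°, lat 24°.
Cell spans 2° lon × 1° lat. NE corner is SW corner plus one full cell.
latitude 25.000° N, longitude 108.000° E.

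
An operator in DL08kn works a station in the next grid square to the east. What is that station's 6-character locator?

DL08ln

Longitude subsquare k = 10; +1 → 11 = l.
The latitude characters are unchanged.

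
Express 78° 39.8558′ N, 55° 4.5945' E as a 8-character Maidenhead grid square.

LQ78mp99

Shift to the Maidenhead origin (180°W, 90°S): lon 235.07657, lat 168.66426.
Field (20°×10°, letters A–R): lon ⌊235.07657/20⌋ = 11 → L; lat ⌊168.66426/10⌋ = 16 → Q.
Square (2°×1°, digits 0–9): lon ⌊15.07657/2⌋ = 7; lat ⌊8.66426/1⌋ = 8.
Subsquare (5′×2.5′, letters a–x): lon ⌊1.07657/0.0833333⌋ = 12 → m; lat ⌊0.66426/0.0416667⌋ = 15 → p.
Extended square (30″×15″, digits 0–9): lon ⌊0.07657/0.00833333⌋ = 9; lat ⌊0.03926/0.00416667⌋ = 9.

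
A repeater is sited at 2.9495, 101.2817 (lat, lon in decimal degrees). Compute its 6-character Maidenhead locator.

OJ02pw

Shift to the Maidenhead origin (180°W, 90°S): lon 281.2817, lat 92.9495.
Field: lon ⌊281.2817/20⌋ = 14 → O; lat ⌊92.9495/10⌋ = 9 → J.
Square: lon ⌊1.2817/2⌋ = 0; lat ⌊2.9495/1⌋ = 2.
Subsquare: lon ⌊1.2817/0.0833333⌋ = 15 → p; lat ⌊0.9495/0.0416667⌋ = 22 → w.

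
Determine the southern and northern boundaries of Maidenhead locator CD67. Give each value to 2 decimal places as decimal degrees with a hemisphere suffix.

Field C=2, D=3: +2·20° lon, +3·10° lat → SW at lon -140°, lat -60°.
Square 6, 7: +6·2° lon, +7·1° lat → SW at lon -128°, lat -53°.
Cell spans 2° lon × 1° lat.
south 53.00° S, north 52.00° S.

53.00° S, 52.00° S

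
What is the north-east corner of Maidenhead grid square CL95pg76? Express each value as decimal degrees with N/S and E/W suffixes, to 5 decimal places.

25.27917° N, 120.68333° W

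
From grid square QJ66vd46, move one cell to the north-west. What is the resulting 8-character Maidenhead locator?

QJ66vd37

Longitude extended square 4; −1 → 3.
Latitude extended square 6; +1 → 7.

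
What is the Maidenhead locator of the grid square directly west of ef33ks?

Longitude subsquare k = 10; −1 → 9 = j.
The latitude characters are unchanged.

EF33js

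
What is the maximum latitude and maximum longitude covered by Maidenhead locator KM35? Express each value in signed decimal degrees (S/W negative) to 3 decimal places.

36.000, 28.000

Field K=10, M=12: +10·20° lon, +12·10° lat → SW at lon 20°, lat 30°.
Square 3, 5: +3·2° lon, +5·1° lat → SW at lon 26°, lat 35°.
Cell spans 2° lon × 1° lat. NE corner is SW corner plus one full cell.
latitude 36.000, longitude 28.000.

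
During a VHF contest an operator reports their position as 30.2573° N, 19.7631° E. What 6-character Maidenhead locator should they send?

Offset from 180°W / 90°S: lon 199.7631°, lat 120.2573°.
Field: 199.7631/20 → 9 → J, 120.2573/10 → 12 → M; chars JM.
Square: 19.7631/2 → 9, 0.2573/1 → 0; chars 90.
Subsquare: 1.7631/0.0833333 → 21 → v, 0.2573/0.0416667 → 6 → g; chars vg.

JM90vg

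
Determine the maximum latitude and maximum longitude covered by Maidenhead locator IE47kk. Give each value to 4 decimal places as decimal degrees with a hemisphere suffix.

42.5417° S, 11.0833° W

Field I=8, E=4: +8·20° lon, +4·10° lat → SW at lon -20°, lat -50°.
Square 4, 7: +4·2° lon, +7·1° lat → SW at lon -12°, lat -43°.
Subsquare k=10, k=10: +10·0.0833333° lon, +10·0.0416667° lat → SW at lon -11.1667°, lat -42.5833°.
Cell spans 0.0833333° lon × 0.0416667° lat. NE corner is SW corner plus one full cell.
latitude 42.5417° S, longitude 11.0833° W.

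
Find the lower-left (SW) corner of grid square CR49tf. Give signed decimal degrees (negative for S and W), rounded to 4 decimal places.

89.2083, -130.4167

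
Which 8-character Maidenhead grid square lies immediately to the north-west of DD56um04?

DD56tm95

Longitude extended square 0; −1 → -1, wraps to 9, carry into subsquare.
Longitude subsquare u = 20; −1 → 19 = t.
Latitude extended square 4; +1 → 5.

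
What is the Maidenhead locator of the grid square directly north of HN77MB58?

HN77mb59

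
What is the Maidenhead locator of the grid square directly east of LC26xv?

LC36av

Longitude subsquare x = 23; +1 → 24, wraps to 0 = a, carry into square.
Longitude square 2; +1 → 3.
The latitude characters are unchanged.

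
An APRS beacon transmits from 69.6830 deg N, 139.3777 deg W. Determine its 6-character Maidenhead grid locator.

Shift to the Maidenhead origin (180°W, 90°S): lon 40.6223, lat 159.6830.
Field: lon ⌊40.6223/20⌋ = 2 → C; lat ⌊159.6830/10⌋ = 15 → P.
Square: lon ⌊0.6223/2⌋ = 0; lat ⌊9.6830/1⌋ = 9.
Subsquare: lon ⌊0.6223/0.0833333⌋ = 7 → h; lat ⌊0.6830/0.0416667⌋ = 16 → q.

CP09hq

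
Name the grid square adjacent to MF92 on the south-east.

NF01

Longitude square 9; +1 → 10, wraps to 0, carry into field.
Longitude field M = 12; +1 → 13 = N.
Latitude square 2; −1 → 1.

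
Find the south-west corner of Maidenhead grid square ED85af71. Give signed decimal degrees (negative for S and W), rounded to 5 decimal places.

Field E=4, D=3: +4·20° lon, +3·10° lat → SW at lon -100°, lat -60°.
Square 8, 5: +8·2° lon, +5·1° lat → SW at lon -84°, lat -55°.
Subsquare a=0, f=5: +0·0.0833333° lon, +5·0.0416667° lat → SW at lon -84°, lat -54.7917°.
Extended square 7, 1: +7·0.00833333° lon, +1·0.00416667° lat → SW at lon -83.9417°, lat -54.7875°.
latitude -54.78750, longitude -83.94167.

-54.78750, -83.94167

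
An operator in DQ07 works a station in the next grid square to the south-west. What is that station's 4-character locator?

Longitude square 0; −1 → -1, wraps to 9, carry into field.
Longitude field D = 3; −1 → 2 = C.
Latitude square 7; −1 → 6.

CQ96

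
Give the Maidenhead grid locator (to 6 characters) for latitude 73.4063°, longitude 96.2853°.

NQ83dj

Offset from 180°W / 90°S: lon 276.2853°, lat 163.4063°.
Field (20°×10°, letters A–R): 276.2853/20 → 13 → N, 163.4063/10 → 16 → Q; chars NQ.
Square (2°×1°, digits 0–9): 16.2853/2 → 8, 3.4063/1 → 3; chars 83.
Subsquare (5′×2.5′, letters a–x): 0.2853/0.0833333 → 3 → d, 0.4063/0.0416667 → 9 → j; chars dj.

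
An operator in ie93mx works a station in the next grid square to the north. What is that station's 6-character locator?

IE94ma

Latitude subsquare x = 23; +1 → 24, wraps to 0 = a, carry into square.
Latitude square 3; +1 → 4.
The longitude characters are unchanged.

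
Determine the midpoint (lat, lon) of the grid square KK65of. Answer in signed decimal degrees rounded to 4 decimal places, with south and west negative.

Field K=10, K=10: +10·20° lon, +10·10° lat → SW at lon 20°, lat 10°.
Square 6, 5: +6·2° lon, +5·1° lat → SW at lon 32°, lat 15°.
Subsquare o=14, f=5: +14·0.0833333° lon, +5·0.0416667° lat → SW at lon 33.1667°, lat 15.2083°.
Cell spans 0.0833333° lon × 0.0416667° lat. Centre is SW corner plus half of each.
latitude 15.2292, longitude 33.2083.

15.2292, 33.2083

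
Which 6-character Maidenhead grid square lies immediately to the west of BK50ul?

Longitude subsquare u = 20; −1 → 19 = t.
The latitude characters are unchanged.

BK50tl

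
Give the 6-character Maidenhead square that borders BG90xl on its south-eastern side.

Longitude subsquare x = 23; +1 → 24, wraps to 0 = a, carry into square.
Longitude square 9; +1 → 10, wraps to 0, carry into field.
Longitude field B = 1; +1 → 2 = C.
Latitude subsquare l = 11; −1 → 10 = k.

CG00ak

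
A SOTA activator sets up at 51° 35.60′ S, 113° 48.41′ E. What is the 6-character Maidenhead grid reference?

OD68vj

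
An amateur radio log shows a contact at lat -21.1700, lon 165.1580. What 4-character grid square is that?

Offset from 180°W / 90°S: lon 345.16°, lat 68.83°.
Field (20°×10°, letters A–R): lon ⌊345.16/20⌋ = 17 → R; lat ⌊68.83/10⌋ = 6 → G.
Square (2°×1°, digits 0–9): lon ⌊5.16/2⌋ = 2; lat ⌊8.83/1⌋ = 8.

RG28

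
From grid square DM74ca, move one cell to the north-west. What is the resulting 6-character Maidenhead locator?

DM74bb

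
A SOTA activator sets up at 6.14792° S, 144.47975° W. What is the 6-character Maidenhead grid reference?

BI73su

Offset from 180°W / 90°S: lon 35.5203°, lat 83.8521°.
Field (20°×10°, letters A–R): 35.5203/20 → 1 → B, 83.8521/10 → 8 → I; chars BI.
Square (2°×1°, digits 0–9): 15.5203/2 → 7, 3.8521/1 → 3; chars 73.
Subsquare (5′×2.5′, letters a–x): 1.5203/0.0833333 → 18 → s, 0.8521/0.0416667 → 20 → u; chars su.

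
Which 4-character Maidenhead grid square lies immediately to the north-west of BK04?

AK95

Longitude square 0; −1 → -1, wraps to 9, carry into field.
Longitude field B = 1; −1 → 0 = A.
Latitude square 4; +1 → 5.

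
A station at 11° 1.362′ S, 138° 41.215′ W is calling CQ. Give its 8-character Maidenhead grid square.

CH08px74

Shift to the Maidenhead origin (180°W, 90°S): lon 41.31308, lat 78.97730.
Field (20°×10°, letters A–R): lon ⌊41.31308/20⌋ = 2 → C; lat ⌊78.97730/10⌋ = 7 → H.
Square (2°×1°, digits 0–9): lon ⌊1.31308/2⌋ = 0; lat ⌊8.97730/1⌋ = 8.
Subsquare (5′×2.5′, letters a–x): lon ⌊1.31308/0.0833333⌋ = 15 → p; lat ⌊0.97730/0.0416667⌋ = 23 → x.
Extended square (30″×15″, digits 0–9): lon ⌊0.06308/0.00833333⌋ = 7; lat ⌊0.01897/0.00416667⌋ = 4.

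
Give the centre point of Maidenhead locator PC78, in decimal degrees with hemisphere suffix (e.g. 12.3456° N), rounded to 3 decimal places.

61.500° S, 135.000° E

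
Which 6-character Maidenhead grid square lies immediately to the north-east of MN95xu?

Longitude subsquare x = 23; +1 → 24, wraps to 0 = a, carry into square.
Longitude square 9; +1 → 10, wraps to 0, carry into field.
Longitude field M = 12; +1 → 13 = N.
Latitude subsquare u = 20; +1 → 21 = v.

NN05av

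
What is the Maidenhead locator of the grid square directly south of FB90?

FA99

Latitude square 0; −1 → -1, wraps to 9, carry into field.
Latitude field B = 1; −1 → 0 = A.
The longitude characters are unchanged.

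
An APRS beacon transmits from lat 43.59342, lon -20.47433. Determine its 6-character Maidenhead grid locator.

Add 180° to longitude and 90° to latitude: 159.5257, 133.5934.
Field: lon ⌊159.5257/20⌋ = 7 → H; lat ⌊133.5934/10⌋ = 13 → N.
Square: lon ⌊19.5257/2⌋ = 9; lat ⌊3.5934/1⌋ = 3.
Subsquare: lon ⌊1.5257/0.0833333⌋ = 18 → s; lat ⌊0.5934/0.0416667⌋ = 14 → o.

HN93so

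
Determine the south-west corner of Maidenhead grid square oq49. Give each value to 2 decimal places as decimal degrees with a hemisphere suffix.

79.00° N, 108.00° E

Field O=14, Q=16: +14·20° lon, +16·10° lat → SW at lon 100°, lat 70°.
Square 4, 9: +4·2° lon, +9·1° lat → SW at lon 108°, lat 79°.
latitude 79.00° N, longitude 108.00° E.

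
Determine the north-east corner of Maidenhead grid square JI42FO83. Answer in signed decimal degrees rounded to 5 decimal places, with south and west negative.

Field J=9, I=8: +9·20° lon, +8·10° lat → SW at lon 0°, lat -10°.
Square 4, 2: +4·2° lon, +2·1° lat → SW at lon 8°, lat -8°.
Subsquare f=5, o=14: +5·0.0833333° lon, +14·0.0416667° lat → SW at lon 8.41667°, lat -7.41667°.
Extended square 8, 3: +8·0.00833333° lon, +3·0.00416667° lat → SW at lon 8.48333°, lat -7.40417°.
Cell spans 0.00833333° lon × 0.00416667° lat. NE corner is SW corner plus one full cell.
latitude -7.40000, longitude 8.49167.

-7.40000, 8.49167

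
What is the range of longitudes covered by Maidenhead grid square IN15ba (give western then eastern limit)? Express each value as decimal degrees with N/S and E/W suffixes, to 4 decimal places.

17.9167° W, 17.8333° W

Field I=8, N=13: +8·20° lon, +13·10° lat → SW at lon -20°, lat 40°.
Square 1, 5: +1·2° lon, +5·1° lat → SW at lon -18°, lat 45°.
Subsquare b=1, a=0: +1·0.0833333° lon, +0·0.0416667° lat → SW at lon -17.9167°, lat 45°.
Cell spans 0.0833333° lon × 0.0416667° lat.
west 17.9167° W, east 17.8333° W.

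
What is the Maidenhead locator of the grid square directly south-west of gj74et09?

GJ74dt98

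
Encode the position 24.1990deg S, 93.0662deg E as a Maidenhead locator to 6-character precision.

NG65mt

Offset from 180°W / 90°S: lon 273.0662°, lat 65.8010°.
Field (20°×10°, letters A–R): lon ⌊273.0662/20⌋ = 13 → N; lat ⌊65.8010/10⌋ = 6 → G.
Square (2°×1°, digits 0–9): lon ⌊13.0662/2⌋ = 6; lat ⌊5.8010/1⌋ = 5.
Subsquare (5′×2.5′, letters a–x): lon ⌊1.0662/0.0833333⌋ = 12 → m; lat ⌊0.8010/0.0416667⌋ = 19 → t.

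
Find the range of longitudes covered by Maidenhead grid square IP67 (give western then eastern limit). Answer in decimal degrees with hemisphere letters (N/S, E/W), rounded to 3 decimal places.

8.000° W, 6.000° W

Field I=8, P=15: +8·20° lon, +15·10° lat → SW at lon -20°, lat 60°.
Square 6, 7: +6·2° lon, +7·1° lat → SW at lon -8°, lat 67°.
Cell spans 2° lon × 1° lat.
west 8.000° W, east 6.000° W.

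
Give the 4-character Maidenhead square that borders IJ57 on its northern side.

IJ58

Latitude square 7; +1 → 8.
The longitude characters are unchanged.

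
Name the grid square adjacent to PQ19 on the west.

Longitude square 1; −1 → 0.
The latitude characters are unchanged.

PQ09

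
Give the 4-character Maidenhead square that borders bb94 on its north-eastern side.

CB05

Longitude square 9; +1 → 10, wraps to 0, carry into field.
Longitude field B = 1; +1 → 2 = C.
Latitude square 4; +1 → 5.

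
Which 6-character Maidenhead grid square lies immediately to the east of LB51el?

LB51fl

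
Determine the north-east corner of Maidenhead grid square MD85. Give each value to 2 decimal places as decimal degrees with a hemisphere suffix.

54.00° S, 78.00° E

Field M=12, D=3: +12·20° lon, +3·10° lat → SW at lon 60°, lat -60°.
Square 8, 5: +8·2° lon, +5·1° lat → SW at lon 76°, lat -55°.
Cell spans 2° lon × 1° lat. NE corner is SW corner plus one full cell.
latitude 54.00° S, longitude 78.00° E.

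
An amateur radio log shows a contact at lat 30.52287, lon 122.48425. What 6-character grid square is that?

Add 180° to longitude and 90° to latitude: 302.4842, 120.5229.
Field (20°×10°, letters A–R): lon ⌊302.4842/20⌋ = 15 → P; lat ⌊120.5229/10⌋ = 12 → M.
Square (2°×1°, digits 0–9): lon ⌊2.4842/2⌋ = 1; lat ⌊0.5229/1⌋ = 0.
Subsquare (5′×2.5′, letters a–x): lon ⌊0.4842/0.0833333⌋ = 5 → f; lat ⌊0.5229/0.0416667⌋ = 12 → m.

PM10fm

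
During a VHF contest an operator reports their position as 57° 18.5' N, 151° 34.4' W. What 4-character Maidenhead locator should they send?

Offset from 180°W / 90°S: lon 28.43°, lat 147.31°.
Field (20°×10°, letters A–R): 28.43/20 → 1 → B, 147.31/10 → 14 → O; chars BO.
Square (2°×1°, digits 0–9): 8.43/2 → 4, 7.31/1 → 7; chars 47.

BO47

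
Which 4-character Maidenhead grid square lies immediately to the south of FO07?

Latitude square 7; −1 → 6.
The longitude characters are unchanged.

FO06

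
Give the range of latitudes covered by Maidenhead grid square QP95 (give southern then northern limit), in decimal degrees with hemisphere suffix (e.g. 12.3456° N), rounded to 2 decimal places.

65.00° N, 66.00° N

Field Q=16, P=15: +16·20° lon, +15·10° lat → SW at lon 140°, lat 60°.
Square 9, 5: +9·2° lon, +5·1° lat → SW at lon 158°, lat 65°.
Cell spans 2° lon × 1° lat.
south 65.00° N, north 66.00° N.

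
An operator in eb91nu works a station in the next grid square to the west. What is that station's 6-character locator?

EB91mu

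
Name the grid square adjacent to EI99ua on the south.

Latitude subsquare a = 0; −1 → -1, wraps to 23 = x, carry into square.
Latitude square 9; −1 → 8.
The longitude characters are unchanged.

EI98ux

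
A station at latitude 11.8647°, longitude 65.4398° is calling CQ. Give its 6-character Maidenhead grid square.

MK21ru

Offset from 180°W / 90°S: lon 245.4398°, lat 101.8647°.
Field: lon ⌊245.4398/20⌋ = 12 → M; lat ⌊101.8647/10⌋ = 10 → K.
Square: lon ⌊5.4398/2⌋ = 2; lat ⌊1.8647/1⌋ = 1.
Subsquare: lon ⌊1.4398/0.0833333⌋ = 17 → r; lat ⌊0.8647/0.0416667⌋ = 20 → u.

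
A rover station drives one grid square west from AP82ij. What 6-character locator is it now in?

AP82hj

Longitude subsquare i = 8; −1 → 7 = h.
The latitude characters are unchanged.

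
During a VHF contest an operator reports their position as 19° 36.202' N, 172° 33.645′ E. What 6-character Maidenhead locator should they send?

Offset from 180°W / 90°S: lon 352.5607°, lat 109.6034°.
Field (20°×10°, letters A–R): 352.5607/20 → 17 → R, 109.6034/10 → 10 → K; chars RK.
Square (2°×1°, digits 0–9): 12.5607/2 → 6, 9.6034/1 → 9; chars 69.
Subsquare (5′×2.5′, letters a–x): 0.5607/0.0833333 → 6 → g, 0.6034/0.0416667 → 14 → o; chars go.

RK69go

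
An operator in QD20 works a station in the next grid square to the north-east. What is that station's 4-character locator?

Longitude square 2; +1 → 3.
Latitude square 0; +1 → 1.

QD31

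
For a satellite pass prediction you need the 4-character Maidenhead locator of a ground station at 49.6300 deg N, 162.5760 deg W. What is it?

Shift to the Maidenhead origin (180°W, 90°S): lon 17.42, lat 139.63.
Field: 17.42/20 → 0 → A, 139.63/10 → 13 → N; chars AN.
Square: 17.42/2 → 8, 9.63/1 → 9; chars 89.

AN89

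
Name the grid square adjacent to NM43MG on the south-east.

NM43nf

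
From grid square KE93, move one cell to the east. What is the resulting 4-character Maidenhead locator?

Longitude square 9; +1 → 10, wraps to 0, carry into field.
Longitude field K = 10; +1 → 11 = L.
The latitude characters are unchanged.

LE03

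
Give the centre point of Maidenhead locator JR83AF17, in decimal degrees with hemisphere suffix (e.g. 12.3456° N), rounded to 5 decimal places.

Field J=9, R=17: +9·20° lon, +17·10° lat → SW at lon 0°, lat 80°.
Square 8, 3: +8·2° lon, +3·1° lat → SW at lon 16°, lat 83°.
Subsquare a=0, f=5: +0·0.0833333° lon, +5·0.0416667° lat → SW at lon 16°, lat 83.2083°.
Extended square 1, 7: +1·0.00833333° lon, +7·0.00416667° lat → SW at lon 16.0083°, lat 83.2375°.
Cell spans 0.00833333° lon × 0.00416667° lat. Centre is SW corner plus half of each.
latitude 83.23958° N, longitude 16.01250° E.

83.23958° N, 16.01250° E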